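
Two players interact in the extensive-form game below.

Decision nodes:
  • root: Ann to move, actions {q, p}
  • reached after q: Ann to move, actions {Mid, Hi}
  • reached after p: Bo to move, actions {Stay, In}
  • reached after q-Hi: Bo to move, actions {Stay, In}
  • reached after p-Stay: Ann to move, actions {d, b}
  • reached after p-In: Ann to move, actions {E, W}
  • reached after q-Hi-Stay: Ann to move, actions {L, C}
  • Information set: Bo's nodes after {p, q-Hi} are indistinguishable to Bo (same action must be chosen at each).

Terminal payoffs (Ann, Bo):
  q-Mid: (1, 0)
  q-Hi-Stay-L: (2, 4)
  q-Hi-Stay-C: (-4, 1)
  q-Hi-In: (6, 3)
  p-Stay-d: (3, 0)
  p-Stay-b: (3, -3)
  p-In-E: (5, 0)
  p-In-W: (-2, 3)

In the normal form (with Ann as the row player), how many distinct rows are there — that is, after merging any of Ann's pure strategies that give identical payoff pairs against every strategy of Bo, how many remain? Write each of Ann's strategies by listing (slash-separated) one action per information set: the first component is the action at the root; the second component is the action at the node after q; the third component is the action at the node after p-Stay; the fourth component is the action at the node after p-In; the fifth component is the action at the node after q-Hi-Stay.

Ann has 32 pure strategies: q/Mid/d/E/L, q/Mid/d/E/C, q/Mid/d/W/L, q/Mid/d/W/C, q/Mid/b/E/L, q/Mid/b/E/C, q/Mid/b/W/L, q/Mid/b/W/C, q/Hi/d/E/L, q/Hi/d/E/C, q/Hi/d/W/L, q/Hi/d/W/C, q/Hi/b/E/L, q/Hi/b/E/C, q/Hi/b/W/L, q/Hi/b/W/C, p/Mid/d/E/L, p/Mid/d/E/C, p/Mid/d/W/L, p/Mid/d/W/C, p/Mid/b/E/L, p/Mid/b/E/C, p/Mid/b/W/L, p/Mid/b/W/C, p/Hi/d/E/L, p/Hi/d/E/C, p/Hi/d/W/L, p/Hi/d/W/C, p/Hi/b/E/L, p/Hi/b/E/C, p/Hi/b/W/L, p/Hi/b/W/C. Columns: Stay, In.
{q/Mid/d/E/L, q/Mid/d/E/C, q/Mid/d/W/L, q/Mid/d/W/C, q/Mid/b/E/L, q/Mid/b/E/C, q/Mid/b/W/L, q/Mid/b/W/C} → row (1,0) (1,0)
{q/Hi/d/E/L, q/Hi/d/W/L, q/Hi/b/E/L, q/Hi/b/W/L} → row (2,4) (6,3)
{q/Hi/d/E/C, q/Hi/d/W/C, q/Hi/b/E/C, q/Hi/b/W/C} → row (-4,1) (6,3)
{p/Mid/d/E/L, p/Mid/d/E/C, p/Hi/d/E/L, p/Hi/d/E/C} → row (3,0) (5,0)
{p/Mid/d/W/L, p/Mid/d/W/C, p/Hi/d/W/L, p/Hi/d/W/C} → row (3,0) (-2,3)
{p/Mid/b/E/L, p/Mid/b/E/C, p/Hi/b/E/L, p/Hi/b/E/C} → row (3,-3) (5,0)
{p/Mid/b/W/L, p/Mid/b/W/C, p/Hi/b/W/L, p/Hi/b/W/C} → row (3,-3) (-2,3)
That's 7 distinct rows out of 32 strategies.

7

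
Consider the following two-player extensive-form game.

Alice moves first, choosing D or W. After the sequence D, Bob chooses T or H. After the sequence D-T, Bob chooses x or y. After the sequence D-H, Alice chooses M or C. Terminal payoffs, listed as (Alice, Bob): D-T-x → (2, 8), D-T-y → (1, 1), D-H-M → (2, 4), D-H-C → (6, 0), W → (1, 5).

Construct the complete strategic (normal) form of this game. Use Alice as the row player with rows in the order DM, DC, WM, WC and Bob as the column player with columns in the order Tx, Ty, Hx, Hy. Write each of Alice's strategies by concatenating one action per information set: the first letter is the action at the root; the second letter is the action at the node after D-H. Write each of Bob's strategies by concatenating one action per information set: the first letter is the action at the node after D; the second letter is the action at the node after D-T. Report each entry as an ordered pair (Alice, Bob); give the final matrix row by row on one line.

Row DM: Tx→(2,8), Ty→(1,1), Hx→(2,4), Hy→(2,4)
Row DC: Tx→(2,8), Ty→(1,1), Hx→(6,0), Hy→(6,0)
Row WM: Tx→(1,5), Ty→(1,5), Hx→(1,5), Hy→(1,5)
Row WC: Tx→(1,5), Ty→(1,5), Hx→(1,5), Hy→(1,5)

DM: (2,8) (1,1) (2,4) (2,4) | DC: (2,8) (1,1) (6,0) (6,0) | WM: (1,5) (1,5) (1,5) (1,5) | WC: (1,5) (1,5) (1,5) (1,5)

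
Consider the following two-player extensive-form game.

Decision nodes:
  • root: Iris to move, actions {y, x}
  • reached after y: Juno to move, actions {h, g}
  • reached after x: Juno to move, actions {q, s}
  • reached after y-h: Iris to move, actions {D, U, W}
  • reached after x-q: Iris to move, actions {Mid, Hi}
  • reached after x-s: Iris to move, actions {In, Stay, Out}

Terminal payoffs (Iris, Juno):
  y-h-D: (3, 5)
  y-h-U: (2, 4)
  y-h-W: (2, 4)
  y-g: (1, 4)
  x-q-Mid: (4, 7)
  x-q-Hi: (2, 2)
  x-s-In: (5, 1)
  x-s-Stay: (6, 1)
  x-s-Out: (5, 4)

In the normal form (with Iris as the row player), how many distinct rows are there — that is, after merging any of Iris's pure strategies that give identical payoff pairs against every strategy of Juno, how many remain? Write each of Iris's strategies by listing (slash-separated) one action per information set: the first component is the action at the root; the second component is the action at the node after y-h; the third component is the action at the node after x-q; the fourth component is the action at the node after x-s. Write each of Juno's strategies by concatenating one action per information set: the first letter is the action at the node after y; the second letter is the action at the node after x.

Iris has 36 pure strategies: y/D/Mid/In, y/D/Mid/Stay, y/D/Mid/Out, y/D/Hi/In, y/D/Hi/Stay, y/D/Hi/Out, y/U/Mid/In, y/U/Mid/Stay, y/U/Mid/Out, y/U/Hi/In, y/U/Hi/Stay, y/U/Hi/Out, y/W/Mid/In, y/W/Mid/Stay, y/W/Mid/Out, y/W/Hi/In, y/W/Hi/Stay, y/W/Hi/Out, x/D/Mid/In, x/D/Mid/Stay, x/D/Mid/Out, x/D/Hi/In, x/D/Hi/Stay, x/D/Hi/Out, x/U/Mid/In, x/U/Mid/Stay, x/U/Mid/Out, x/U/Hi/In, x/U/Hi/Stay, x/U/Hi/Out, x/W/Mid/In, x/W/Mid/Stay, x/W/Mid/Out, x/W/Hi/In, x/W/Hi/Stay, x/W/Hi/Out. Columns: hq, hs, gq, gs.
{y/D/Mid/In, y/D/Mid/Stay, y/D/Mid/Out, y/D/Hi/In, y/D/Hi/Stay, y/D/Hi/Out} → row (3,5) (3,5) (1,4) (1,4)
{y/U/Mid/In, y/U/Mid/Stay, y/U/Mid/Out, y/U/Hi/In, y/U/Hi/Stay, y/U/Hi/Out, y/W/Mid/In, y/W/Mid/Stay, y/W/Mid/Out, y/W/Hi/In, y/W/Hi/Stay, y/W/Hi/Out} → row (2,4) (2,4) (1,4) (1,4)
{x/D/Mid/In, x/U/Mid/In, x/W/Mid/In} → row (4,7) (5,1) (4,7) (5,1)
{x/D/Mid/Stay, x/U/Mid/Stay, x/W/Mid/Stay} → row (4,7) (6,1) (4,7) (6,1)
{x/D/Mid/Out, x/U/Mid/Out, x/W/Mid/Out} → row (4,7) (5,4) (4,7) (5,4)
{x/D/Hi/In, x/U/Hi/In, x/W/Hi/In} → row (2,2) (5,1) (2,2) (5,1)
{x/D/Hi/Stay, x/U/Hi/Stay, x/W/Hi/Stay} → row (2,2) (6,1) (2,2) (6,1)
{x/D/Hi/Out, x/U/Hi/Out, x/W/Hi/Out} → row (2,2) (5,4) (2,2) (5,4)
That's 8 distinct rows out of 36 strategies.

8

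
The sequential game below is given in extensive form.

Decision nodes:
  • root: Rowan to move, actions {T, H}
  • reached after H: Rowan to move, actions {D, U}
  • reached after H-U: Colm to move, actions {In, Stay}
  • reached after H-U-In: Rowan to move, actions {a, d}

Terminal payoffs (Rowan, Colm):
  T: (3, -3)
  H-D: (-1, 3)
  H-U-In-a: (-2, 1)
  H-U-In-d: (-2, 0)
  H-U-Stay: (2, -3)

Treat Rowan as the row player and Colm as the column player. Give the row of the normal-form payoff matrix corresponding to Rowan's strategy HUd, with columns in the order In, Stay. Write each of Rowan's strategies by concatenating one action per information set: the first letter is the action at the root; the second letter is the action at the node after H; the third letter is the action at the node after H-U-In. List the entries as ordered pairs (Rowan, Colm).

vs In: Rowan plays H → Rowan plays U at [H] → Colm plays In at [H-U] → Rowan plays d at [H-U-In] → (-2, 0)
vs Stay: Rowan plays H → Rowan plays U at [H] → Colm plays Stay at [H-U] → (2, -3)

(-2,0) (2,-3)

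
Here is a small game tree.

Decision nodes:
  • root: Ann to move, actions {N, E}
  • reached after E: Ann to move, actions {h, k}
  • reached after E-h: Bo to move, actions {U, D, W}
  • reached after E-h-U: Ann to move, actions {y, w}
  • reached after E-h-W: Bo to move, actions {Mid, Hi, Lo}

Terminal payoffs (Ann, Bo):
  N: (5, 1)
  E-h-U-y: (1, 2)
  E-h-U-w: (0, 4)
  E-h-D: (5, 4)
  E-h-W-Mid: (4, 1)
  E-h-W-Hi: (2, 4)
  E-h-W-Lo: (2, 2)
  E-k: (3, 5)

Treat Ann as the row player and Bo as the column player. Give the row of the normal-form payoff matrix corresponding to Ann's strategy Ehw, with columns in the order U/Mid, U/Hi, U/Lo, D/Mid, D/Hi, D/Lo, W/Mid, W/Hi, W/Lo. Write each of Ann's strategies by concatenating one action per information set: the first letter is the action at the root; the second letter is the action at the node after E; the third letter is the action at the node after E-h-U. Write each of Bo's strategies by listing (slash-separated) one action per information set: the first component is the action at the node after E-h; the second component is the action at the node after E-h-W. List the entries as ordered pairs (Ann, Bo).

vs U/Mid: Ann plays E → Ann plays h at [E] → Bo plays U at [E-h] → Ann plays w at [E-h-U] → (0, 4)
vs U/Hi: Ann plays E → Ann plays h at [E] → Bo plays U at [E-h] → Ann plays w at [E-h-U] → (0, 4)
vs U/Lo: Ann plays E → Ann plays h at [E] → Bo plays U at [E-h] → Ann plays w at [E-h-U] → (0, 4)
vs D/Mid: Ann plays E → Ann plays h at [E] → Bo plays D at [E-h] → (5, 4)
vs D/Hi: Ann plays E → Ann plays h at [E] → Bo plays D at [E-h] → (5, 4)
vs D/Lo: Ann plays E → Ann plays h at [E] → Bo plays D at [E-h] → (5, 4)
vs W/Mid: Ann plays E → Ann plays h at [E] → Bo plays W at [E-h] → Bo plays Mid at [E-h-W] → (4, 1)
vs W/Hi: Ann plays E → Ann plays h at [E] → Bo plays W at [E-h] → Bo plays Hi at [E-h-W] → (2, 4)
vs W/Lo: Ann plays E → Ann plays h at [E] → Bo plays W at [E-h] → Bo plays Lo at [E-h-W] → (2, 2)

(0,4) (0,4) (0,4) (5,4) (5,4) (5,4) (4,1) (2,4) (2,2)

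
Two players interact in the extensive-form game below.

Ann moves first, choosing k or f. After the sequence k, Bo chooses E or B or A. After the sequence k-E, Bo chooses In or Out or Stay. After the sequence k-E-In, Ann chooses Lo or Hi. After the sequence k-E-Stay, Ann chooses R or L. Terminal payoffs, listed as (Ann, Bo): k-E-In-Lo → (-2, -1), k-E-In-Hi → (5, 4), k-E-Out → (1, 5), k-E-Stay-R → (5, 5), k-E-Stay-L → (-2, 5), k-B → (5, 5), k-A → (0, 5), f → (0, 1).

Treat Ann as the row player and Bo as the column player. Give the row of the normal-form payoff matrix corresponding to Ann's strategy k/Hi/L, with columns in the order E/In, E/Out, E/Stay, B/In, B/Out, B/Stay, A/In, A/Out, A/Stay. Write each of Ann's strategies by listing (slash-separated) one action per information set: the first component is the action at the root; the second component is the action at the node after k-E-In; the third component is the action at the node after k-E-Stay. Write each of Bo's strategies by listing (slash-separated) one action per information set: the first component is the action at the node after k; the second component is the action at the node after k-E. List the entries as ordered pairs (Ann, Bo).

vs E/In: Ann plays k → Bo plays E at [k] → Bo plays In at [k-E] → Ann plays Hi at [k-E-In] → (5, 4)
vs E/Out: Ann plays k → Bo plays E at [k] → Bo plays Out at [k-E] → (1, 5)
vs E/Stay: Ann plays k → Bo plays E at [k] → Bo plays Stay at [k-E] → Ann plays L at [k-E-Stay] → (-2, 5)
vs B/In: Ann plays k → Bo plays B at [k] → (5, 5)
vs B/Out: Ann plays k → Bo plays B at [k] → (5, 5)
vs B/Stay: Ann plays k → Bo plays B at [k] → (5, 5)
vs A/In: Ann plays k → Bo plays A at [k] → (0, 5)
vs A/Out: Ann plays k → Bo plays A at [k] → (0, 5)
vs A/Stay: Ann plays k → Bo plays A at [k] → (0, 5)

(5,4) (1,5) (-2,5) (5,5) (5,5) (5,5) (0,5) (0,5) (0,5)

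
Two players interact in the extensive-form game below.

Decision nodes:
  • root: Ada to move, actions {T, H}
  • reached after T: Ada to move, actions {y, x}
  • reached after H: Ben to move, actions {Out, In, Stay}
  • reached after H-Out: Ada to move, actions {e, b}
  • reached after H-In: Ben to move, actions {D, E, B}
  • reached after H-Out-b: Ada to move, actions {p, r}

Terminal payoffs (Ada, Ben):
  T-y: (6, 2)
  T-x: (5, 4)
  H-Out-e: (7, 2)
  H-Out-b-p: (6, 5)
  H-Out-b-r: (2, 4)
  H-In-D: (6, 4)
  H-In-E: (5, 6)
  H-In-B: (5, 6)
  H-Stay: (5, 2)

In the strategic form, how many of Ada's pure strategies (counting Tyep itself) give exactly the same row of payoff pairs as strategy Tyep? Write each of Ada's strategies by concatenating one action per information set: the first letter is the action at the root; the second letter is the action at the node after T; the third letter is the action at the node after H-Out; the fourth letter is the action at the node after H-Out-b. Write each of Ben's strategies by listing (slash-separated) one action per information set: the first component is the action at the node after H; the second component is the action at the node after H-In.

Row for Tyep (columns Out/D, Out/E, Out/B, In/D, In/E, In/B, Stay/D, Stay/E, Stay/B): (6,2) (6,2) (6,2) (6,2) (6,2) (6,2) (6,2) (6,2) (6,2).
Under Tyep, Ada's choice at the node after H-Out and at the node after H-Out-b can never be reached regardless of what Ben does, so varying those choices leaves every outcome unchanged.
Holding the reachable choices fixed and varying the unreachable ones freely already gives 2 × 2 = 4 equivalent strategies.
No other strategy reproduces this row, so those 4 are the full class: Tyep, Tyer, Tybp, Tybr.

4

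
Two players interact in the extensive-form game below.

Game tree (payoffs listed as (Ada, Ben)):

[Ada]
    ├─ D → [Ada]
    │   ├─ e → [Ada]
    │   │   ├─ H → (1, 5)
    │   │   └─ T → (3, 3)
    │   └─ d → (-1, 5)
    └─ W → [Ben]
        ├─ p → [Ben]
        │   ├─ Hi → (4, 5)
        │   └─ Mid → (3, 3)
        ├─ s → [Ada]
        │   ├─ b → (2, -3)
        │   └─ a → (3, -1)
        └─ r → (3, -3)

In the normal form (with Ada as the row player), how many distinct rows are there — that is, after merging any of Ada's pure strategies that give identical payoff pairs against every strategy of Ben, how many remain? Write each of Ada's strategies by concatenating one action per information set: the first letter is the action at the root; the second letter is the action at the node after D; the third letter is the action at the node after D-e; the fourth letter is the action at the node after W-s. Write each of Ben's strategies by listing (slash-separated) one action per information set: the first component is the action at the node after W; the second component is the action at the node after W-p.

Ada has 16 pure strategies: DeHb, DeHa, DeTb, DeTa, DdHb, DdHa, DdTb, DdTa, WeHb, WeHa, WeTb, WeTa, WdHb, WdHa, WdTb, WdTa. Columns: p/Hi, p/Mid, s/Hi, s/Mid, r/Hi, r/Mid.
{DeHb, DeHa} → row (1,5) (1,5) (1,5) (1,5) (1,5) (1,5)
{DeTb, DeTa} → row (3,3) (3,3) (3,3) (3,3) (3,3) (3,3)
{DdHb, DdHa, DdTb, DdTa} → row (-1,5) (-1,5) (-1,5) (-1,5) (-1,5) (-1,5)
{WeHb, WeTb, WdHb, WdTb} → row (4,5) (3,3) (2,-3) (2,-3) (3,-3) (3,-3)
{WeHa, WeTa, WdHa, WdTa} → row (4,5) (3,3) (3,-1) (3,-1) (3,-3) (3,-3)
That's 5 distinct rows out of 16 strategies.

5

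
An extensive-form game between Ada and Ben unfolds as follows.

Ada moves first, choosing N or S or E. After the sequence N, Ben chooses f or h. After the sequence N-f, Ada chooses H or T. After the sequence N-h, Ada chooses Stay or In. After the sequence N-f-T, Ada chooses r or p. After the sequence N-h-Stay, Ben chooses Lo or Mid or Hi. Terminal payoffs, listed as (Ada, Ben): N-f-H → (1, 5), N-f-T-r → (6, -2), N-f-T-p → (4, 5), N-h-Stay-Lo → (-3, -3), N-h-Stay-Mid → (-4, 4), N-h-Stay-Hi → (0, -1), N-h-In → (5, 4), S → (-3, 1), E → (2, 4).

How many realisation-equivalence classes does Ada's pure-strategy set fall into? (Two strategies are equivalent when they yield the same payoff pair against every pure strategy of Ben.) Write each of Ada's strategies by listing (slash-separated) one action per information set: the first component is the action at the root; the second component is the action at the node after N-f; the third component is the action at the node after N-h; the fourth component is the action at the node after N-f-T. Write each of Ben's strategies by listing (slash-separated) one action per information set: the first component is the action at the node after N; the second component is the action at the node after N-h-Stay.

Ada has 24 pure strategies: N/H/Stay/r, N/H/Stay/p, N/H/In/r, N/H/In/p, N/T/Stay/r, N/T/Stay/p, N/T/In/r, N/T/In/p, S/H/Stay/r, S/H/Stay/p, S/H/In/r, S/H/In/p, S/T/Stay/r, S/T/Stay/p, S/T/In/r, S/T/In/p, E/H/Stay/r, E/H/Stay/p, E/H/In/r, E/H/In/p, E/T/Stay/r, E/T/Stay/p, E/T/In/r, E/T/In/p. Columns: f/Lo, f/Mid, f/Hi, h/Lo, h/Mid, h/Hi.
{N/H/Stay/r, N/H/Stay/p} → row (1,5) (1,5) (1,5) (-3,-3) (-4,4) (0,-1)
{N/H/In/r, N/H/In/p} → row (1,5) (1,5) (1,5) (5,4) (5,4) (5,4)
{N/T/Stay/r} → row (6,-2) (6,-2) (6,-2) (-3,-3) (-4,4) (0,-1)
{N/T/Stay/p} → row (4,5) (4,5) (4,5) (-3,-3) (-4,4) (0,-1)
{N/T/In/r} → row (6,-2) (6,-2) (6,-2) (5,4) (5,4) (5,4)
{N/T/In/p} → row (4,5) (4,5) (4,5) (5,4) (5,4) (5,4)
{S/H/Stay/r, S/H/Stay/p, S/H/In/r, S/H/In/p, S/T/Stay/r, S/T/Stay/p, S/T/In/r, S/T/In/p} → row (-3,1) (-3,1) (-3,1) (-3,1) (-3,1) (-3,1)
{E/H/Stay/r, E/H/Stay/p, E/H/In/r, E/H/In/p, E/T/Stay/r, E/T/Stay/p, E/T/In/r, E/T/In/p} → row (2,4) (2,4) (2,4) (2,4) (2,4) (2,4)
That's 8 distinct rows out of 24 strategies.

8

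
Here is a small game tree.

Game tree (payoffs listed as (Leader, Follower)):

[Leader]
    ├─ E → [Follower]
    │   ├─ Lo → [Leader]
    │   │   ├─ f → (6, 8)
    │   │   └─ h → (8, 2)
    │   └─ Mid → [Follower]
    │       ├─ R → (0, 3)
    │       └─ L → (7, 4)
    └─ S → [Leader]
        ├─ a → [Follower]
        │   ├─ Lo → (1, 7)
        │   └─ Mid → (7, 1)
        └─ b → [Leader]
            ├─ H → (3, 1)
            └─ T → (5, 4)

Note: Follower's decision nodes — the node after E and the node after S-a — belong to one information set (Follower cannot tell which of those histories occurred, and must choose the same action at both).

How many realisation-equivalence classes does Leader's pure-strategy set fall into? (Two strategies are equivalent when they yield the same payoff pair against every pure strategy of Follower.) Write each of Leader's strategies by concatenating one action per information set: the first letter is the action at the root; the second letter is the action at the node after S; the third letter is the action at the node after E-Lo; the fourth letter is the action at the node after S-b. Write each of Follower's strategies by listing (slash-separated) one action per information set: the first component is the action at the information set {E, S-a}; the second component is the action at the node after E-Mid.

Leader has 16 pure strategies: EafH, EafT, EahH, EahT, EbfH, EbfT, EbhH, EbhT, SafH, SafT, SahH, SahT, SbfH, SbfT, SbhH, SbhT. Columns: Lo/R, Lo/L, Mid/R, Mid/L.
{EafH, EafT, EbfH, EbfT} → row (6,8) (6,8) (0,3) (7,4)
{EahH, EahT, EbhH, EbhT} → row (8,2) (8,2) (0,3) (7,4)
{SafH, SafT, SahH, SahT} → row (1,7) (1,7) (7,1) (7,1)
{SbfH, SbhH} → row (3,1) (3,1) (3,1) (3,1)
{SbfT, SbhT} → row (5,4) (5,4) (5,4) (5,4)
That's 5 distinct rows out of 16 strategies.

5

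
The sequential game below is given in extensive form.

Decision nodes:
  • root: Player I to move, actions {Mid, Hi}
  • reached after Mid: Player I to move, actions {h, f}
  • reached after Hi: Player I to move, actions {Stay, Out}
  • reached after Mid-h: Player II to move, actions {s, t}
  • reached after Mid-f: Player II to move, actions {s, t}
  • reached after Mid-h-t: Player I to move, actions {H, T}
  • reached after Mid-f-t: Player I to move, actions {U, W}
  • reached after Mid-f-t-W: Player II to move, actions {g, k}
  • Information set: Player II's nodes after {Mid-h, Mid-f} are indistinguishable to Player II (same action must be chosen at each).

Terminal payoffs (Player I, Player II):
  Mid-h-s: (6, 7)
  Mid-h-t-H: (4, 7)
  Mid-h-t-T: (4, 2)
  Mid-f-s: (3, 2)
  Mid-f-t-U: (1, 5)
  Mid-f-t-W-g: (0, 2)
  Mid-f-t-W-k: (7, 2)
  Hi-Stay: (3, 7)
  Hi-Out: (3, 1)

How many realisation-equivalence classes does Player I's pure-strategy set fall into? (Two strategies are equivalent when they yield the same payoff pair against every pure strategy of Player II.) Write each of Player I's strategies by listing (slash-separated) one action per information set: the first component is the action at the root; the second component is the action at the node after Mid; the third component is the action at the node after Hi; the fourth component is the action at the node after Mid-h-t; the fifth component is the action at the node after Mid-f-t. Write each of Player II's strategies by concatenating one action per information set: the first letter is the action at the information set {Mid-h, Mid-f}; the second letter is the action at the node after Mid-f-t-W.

Player I has 32 pure strategies: Mid/h/Stay/H/U, Mid/h/Stay/H/W, Mid/h/Stay/T/U, Mid/h/Stay/T/W, Mid/h/Out/H/U, Mid/h/Out/H/W, Mid/h/Out/T/U, Mid/h/Out/T/W, Mid/f/Stay/H/U, Mid/f/Stay/H/W, Mid/f/Stay/T/U, Mid/f/Stay/T/W, Mid/f/Out/H/U, Mid/f/Out/H/W, Mid/f/Out/T/U, Mid/f/Out/T/W, Hi/h/Stay/H/U, Hi/h/Stay/H/W, Hi/h/Stay/T/U, Hi/h/Stay/T/W, Hi/h/Out/H/U, Hi/h/Out/H/W, Hi/h/Out/T/U, Hi/h/Out/T/W, Hi/f/Stay/H/U, Hi/f/Stay/H/W, Hi/f/Stay/T/U, Hi/f/Stay/T/W, Hi/f/Out/H/U, Hi/f/Out/H/W, Hi/f/Out/T/U, Hi/f/Out/T/W. Columns: sg, sk, tg, tk.
{Mid/h/Stay/H/U, Mid/h/Stay/H/W, Mid/h/Out/H/U, Mid/h/Out/H/W} → row (6,7) (6,7) (4,7) (4,7)
{Mid/h/Stay/T/U, Mid/h/Stay/T/W, Mid/h/Out/T/U, Mid/h/Out/T/W} → row (6,7) (6,7) (4,2) (4,2)
{Mid/f/Stay/H/U, Mid/f/Stay/T/U, Mid/f/Out/H/U, Mid/f/Out/T/U} → row (3,2) (3,2) (1,5) (1,5)
{Mid/f/Stay/H/W, Mid/f/Stay/T/W, Mid/f/Out/H/W, Mid/f/Out/T/W} → row (3,2) (3,2) (0,2) (7,2)
{Hi/h/Stay/H/U, Hi/h/Stay/H/W, Hi/h/Stay/T/U, Hi/h/Stay/T/W, Hi/f/Stay/H/U, Hi/f/Stay/H/W, Hi/f/Stay/T/U, Hi/f/Stay/T/W} → row (3,7) (3,7) (3,7) (3,7)
{Hi/h/Out/H/U, Hi/h/Out/H/W, Hi/h/Out/T/U, Hi/h/Out/T/W, Hi/f/Out/H/U, Hi/f/Out/H/W, Hi/f/Out/T/U, Hi/f/Out/T/W} → row (3,1) (3,1) (3,1) (3,1)
That's 6 distinct rows out of 32 strategies.

6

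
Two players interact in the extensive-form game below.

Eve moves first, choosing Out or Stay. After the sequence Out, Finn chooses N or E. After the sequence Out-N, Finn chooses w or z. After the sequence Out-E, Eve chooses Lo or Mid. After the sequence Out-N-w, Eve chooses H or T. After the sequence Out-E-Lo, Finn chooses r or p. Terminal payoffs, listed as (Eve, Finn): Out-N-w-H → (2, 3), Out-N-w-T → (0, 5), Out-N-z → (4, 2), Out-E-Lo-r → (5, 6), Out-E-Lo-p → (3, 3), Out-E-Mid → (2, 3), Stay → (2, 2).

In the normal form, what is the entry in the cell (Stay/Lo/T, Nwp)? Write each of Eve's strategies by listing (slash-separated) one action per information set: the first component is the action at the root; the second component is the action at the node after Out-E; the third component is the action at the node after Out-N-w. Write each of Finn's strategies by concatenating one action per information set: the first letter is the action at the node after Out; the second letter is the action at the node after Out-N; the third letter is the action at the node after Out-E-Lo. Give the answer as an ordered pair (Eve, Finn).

Trace the play path from the root:
  Eve plays Stay
→ terminal payoff (2, 2).
(Eve's choice at the node after Out-E is never reached on this path, so it doesn't affect the outcome.)

(2, 2)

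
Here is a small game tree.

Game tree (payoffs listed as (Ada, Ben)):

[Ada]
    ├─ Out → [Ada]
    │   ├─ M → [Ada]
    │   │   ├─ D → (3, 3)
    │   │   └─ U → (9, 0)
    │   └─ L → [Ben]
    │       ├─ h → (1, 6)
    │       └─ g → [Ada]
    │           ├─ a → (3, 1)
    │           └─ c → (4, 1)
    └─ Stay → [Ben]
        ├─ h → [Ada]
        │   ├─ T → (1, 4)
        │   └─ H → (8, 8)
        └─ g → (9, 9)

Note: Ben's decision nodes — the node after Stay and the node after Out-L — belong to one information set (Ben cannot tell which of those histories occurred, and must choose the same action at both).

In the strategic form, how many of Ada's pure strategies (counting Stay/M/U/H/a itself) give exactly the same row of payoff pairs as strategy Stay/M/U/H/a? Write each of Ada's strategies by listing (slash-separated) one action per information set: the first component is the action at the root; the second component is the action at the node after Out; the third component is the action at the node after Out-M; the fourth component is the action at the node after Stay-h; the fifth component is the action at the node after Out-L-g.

Row for Stay/M/U/H/a (columns h, g): (8,8) (9,9).
Under Stay/M/U/H/a, Ada's choice at the node after Out and at the node after Out-M and at the node after Out-L-g can never be reached regardless of what Ben does, so varying those choices leaves every outcome unchanged.
Holding the reachable choices fixed and varying the unreachable ones freely already gives 2 × 2 × 2 = 8 equivalent strategies.
No other strategy reproduces this row, so those 8 are the full class: Stay/M/D/H/a, Stay/M/D/H/c, Stay/M/U/H/a, Stay/M/U/H/c, Stay/L/D/H/a, Stay/L/D/H/c, Stay/L/U/H/a, Stay/L/U/H/c.

8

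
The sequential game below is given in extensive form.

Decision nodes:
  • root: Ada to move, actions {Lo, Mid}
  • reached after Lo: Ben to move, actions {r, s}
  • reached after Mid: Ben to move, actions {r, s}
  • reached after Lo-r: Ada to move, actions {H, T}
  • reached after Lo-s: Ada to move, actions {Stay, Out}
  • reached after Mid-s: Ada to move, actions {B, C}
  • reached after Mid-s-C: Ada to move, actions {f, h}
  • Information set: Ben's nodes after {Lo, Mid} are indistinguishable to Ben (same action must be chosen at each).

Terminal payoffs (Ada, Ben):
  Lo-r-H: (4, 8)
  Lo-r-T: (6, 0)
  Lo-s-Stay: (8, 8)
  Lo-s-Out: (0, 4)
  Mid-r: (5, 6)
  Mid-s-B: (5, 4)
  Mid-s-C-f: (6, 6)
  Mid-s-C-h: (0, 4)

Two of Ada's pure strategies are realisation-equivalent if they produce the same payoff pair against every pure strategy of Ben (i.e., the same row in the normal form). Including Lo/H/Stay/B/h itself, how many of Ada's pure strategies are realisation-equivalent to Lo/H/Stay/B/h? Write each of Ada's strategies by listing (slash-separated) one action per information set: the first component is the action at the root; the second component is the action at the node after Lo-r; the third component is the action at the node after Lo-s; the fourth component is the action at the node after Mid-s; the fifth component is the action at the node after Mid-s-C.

Row for Lo/H/Stay/B/h (columns r, s): (4,8) (8,8).
Under Lo/H/Stay/B/h, Ada's choice at the node after Mid-s and at the node after Mid-s-C can never be reached regardless of what Ben does, so varying those choices leaves every outcome unchanged.
Holding the reachable choices fixed and varying the unreachable ones freely already gives 2 × 2 = 4 equivalent strategies.
No other strategy reproduces this row, so those 4 are the full class: Lo/H/Stay/B/f, Lo/H/Stay/B/h, Lo/H/Stay/C/f, Lo/H/Stay/C/h.

4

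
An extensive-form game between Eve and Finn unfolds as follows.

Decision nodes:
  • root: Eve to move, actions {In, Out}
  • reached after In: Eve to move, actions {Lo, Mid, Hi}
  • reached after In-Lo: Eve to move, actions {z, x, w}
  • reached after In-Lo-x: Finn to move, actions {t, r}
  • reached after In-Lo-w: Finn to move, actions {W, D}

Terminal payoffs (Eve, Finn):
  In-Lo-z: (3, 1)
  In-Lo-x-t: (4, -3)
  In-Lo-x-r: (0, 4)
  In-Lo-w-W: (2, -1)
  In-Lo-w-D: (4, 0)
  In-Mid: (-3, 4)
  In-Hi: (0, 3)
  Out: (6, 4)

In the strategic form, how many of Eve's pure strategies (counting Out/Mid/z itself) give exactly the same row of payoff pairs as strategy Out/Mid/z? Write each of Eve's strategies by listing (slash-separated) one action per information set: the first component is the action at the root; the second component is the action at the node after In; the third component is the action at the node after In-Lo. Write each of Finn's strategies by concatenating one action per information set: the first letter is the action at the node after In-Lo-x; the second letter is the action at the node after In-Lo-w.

9

Row for Out/Mid/z (columns tW, tD, rW, rD): (6,4) (6,4) (6,4) (6,4).
Under Out/Mid/z, Eve's choice at the node after In and at the node after In-Lo can never be reached regardless of what Finn does, so varying those choices leaves every outcome unchanged.
Holding the reachable choices fixed and varying the unreachable ones freely already gives 3 × 3 = 9 equivalent strategies.
No other strategy reproduces this row, so those 9 are the full class: Out/Lo/z, Out/Lo/x, Out/Lo/w, Out/Mid/z, Out/Mid/x, Out/Mid/w, Out/Hi/z, Out/Hi/x, Out/Hi/w.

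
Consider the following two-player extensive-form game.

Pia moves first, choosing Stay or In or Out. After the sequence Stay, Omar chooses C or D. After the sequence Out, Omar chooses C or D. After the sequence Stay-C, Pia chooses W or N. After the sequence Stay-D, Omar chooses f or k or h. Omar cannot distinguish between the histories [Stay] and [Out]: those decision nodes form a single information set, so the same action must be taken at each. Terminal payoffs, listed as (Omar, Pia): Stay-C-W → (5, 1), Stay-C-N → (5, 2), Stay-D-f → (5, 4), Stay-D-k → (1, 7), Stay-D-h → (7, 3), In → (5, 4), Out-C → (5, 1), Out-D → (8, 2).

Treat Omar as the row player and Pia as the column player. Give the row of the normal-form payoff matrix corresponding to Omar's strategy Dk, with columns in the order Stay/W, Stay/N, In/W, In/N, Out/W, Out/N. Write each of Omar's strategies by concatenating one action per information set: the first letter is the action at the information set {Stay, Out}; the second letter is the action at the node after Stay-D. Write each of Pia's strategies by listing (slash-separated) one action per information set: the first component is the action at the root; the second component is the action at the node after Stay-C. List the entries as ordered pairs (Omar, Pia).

vs Stay/W: Pia plays Stay → Omar plays D at [Stay] → Omar plays k at [Stay-D] → (1, 7)
vs Stay/N: Pia plays Stay → Omar plays D at [Stay] → Omar plays k at [Stay-D] → (1, 7)
vs In/W: Pia plays In → (5, 4)
vs In/N: Pia plays In → (5, 4)
vs Out/W: Pia plays Out → Omar plays D at [Out] → (8, 2)
vs Out/N: Pia plays Out → Omar plays D at [Out] → (8, 2)

(1,7) (1,7) (5,4) (5,4) (8,2) (8,2)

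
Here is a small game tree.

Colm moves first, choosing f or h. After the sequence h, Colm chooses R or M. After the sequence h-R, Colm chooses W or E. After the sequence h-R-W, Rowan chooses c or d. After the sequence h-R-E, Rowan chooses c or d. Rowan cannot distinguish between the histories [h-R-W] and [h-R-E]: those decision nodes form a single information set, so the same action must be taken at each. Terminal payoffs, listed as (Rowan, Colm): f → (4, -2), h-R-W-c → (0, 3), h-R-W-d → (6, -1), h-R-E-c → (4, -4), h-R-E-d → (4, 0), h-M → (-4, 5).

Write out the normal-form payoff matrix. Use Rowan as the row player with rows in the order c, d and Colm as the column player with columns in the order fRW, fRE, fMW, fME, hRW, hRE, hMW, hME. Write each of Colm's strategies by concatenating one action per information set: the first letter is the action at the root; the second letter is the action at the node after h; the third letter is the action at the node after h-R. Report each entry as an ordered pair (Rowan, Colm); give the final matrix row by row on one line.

c: (4,-2) (4,-2) (4,-2) (4,-2) (0,3) (4,-4) (-4,5) (-4,5) | d: (4,-2) (4,-2) (4,-2) (4,-2) (6,-1) (4,0) (-4,5) (-4,5)

          fRW      fRE      fMW      fME      hRW      hRE      hMW      hME
   c   (4,-2)   (4,-2)   (4,-2)   (4,-2)    (0,3)   (4,-4)   (-4,5)   (-4,5)
   d   (4,-2)   (4,-2)   (4,-2)   (4,-2)   (6,-1)    (4,0)   (-4,5)   (-4,5)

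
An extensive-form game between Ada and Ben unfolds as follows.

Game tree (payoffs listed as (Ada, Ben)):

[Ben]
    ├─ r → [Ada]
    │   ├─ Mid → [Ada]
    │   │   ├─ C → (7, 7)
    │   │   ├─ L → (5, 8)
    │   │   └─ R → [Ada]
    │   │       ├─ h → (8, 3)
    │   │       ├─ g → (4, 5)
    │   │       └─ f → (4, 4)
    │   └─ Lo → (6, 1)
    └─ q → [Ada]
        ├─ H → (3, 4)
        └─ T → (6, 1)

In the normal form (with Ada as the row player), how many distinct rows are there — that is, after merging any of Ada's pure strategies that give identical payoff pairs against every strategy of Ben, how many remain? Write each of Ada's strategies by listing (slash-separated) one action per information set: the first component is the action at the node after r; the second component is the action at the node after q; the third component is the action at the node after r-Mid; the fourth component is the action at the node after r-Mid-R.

Ada has 36 pure strategies: Mid/H/C/h, Mid/H/C/g, Mid/H/C/f, Mid/H/L/h, Mid/H/L/g, Mid/H/L/f, Mid/H/R/h, Mid/H/R/g, Mid/H/R/f, Mid/T/C/h, Mid/T/C/g, Mid/T/C/f, Mid/T/L/h, Mid/T/L/g, Mid/T/L/f, Mid/T/R/h, Mid/T/R/g, Mid/T/R/f, Lo/H/C/h, Lo/H/C/g, Lo/H/C/f, Lo/H/L/h, Lo/H/L/g, Lo/H/L/f, Lo/H/R/h, Lo/H/R/g, Lo/H/R/f, Lo/T/C/h, Lo/T/C/g, Lo/T/C/f, Lo/T/L/h, Lo/T/L/g, Lo/T/L/f, Lo/T/R/h, Lo/T/R/g, Lo/T/R/f. Columns: r, q.
{Mid/H/C/h, Mid/H/C/g, Mid/H/C/f} → row (7,7) (3,4)
{Mid/H/L/h, Mid/H/L/g, Mid/H/L/f} → row (5,8) (3,4)
{Mid/H/R/h} → row (8,3) (3,4)
{Mid/H/R/g} → row (4,5) (3,4)
{Mid/H/R/f} → row (4,4) (3,4)
{Mid/T/C/h, Mid/T/C/g, Mid/T/C/f} → row (7,7) (6,1)
{Mid/T/L/h, Mid/T/L/g, Mid/T/L/f} → row (5,8) (6,1)
{Mid/T/R/h} → row (8,3) (6,1)
{Mid/T/R/g} → row (4,5) (6,1)
{Mid/T/R/f} → row (4,4) (6,1)
{Lo/H/C/h, Lo/H/C/g, Lo/H/C/f, Lo/H/L/h, Lo/H/L/g, Lo/H/L/f, Lo/H/R/h, Lo/H/R/g, Lo/H/R/f} → row (6,1) (3,4)
{Lo/T/C/h, Lo/T/C/g, Lo/T/C/f, Lo/T/L/h, Lo/T/L/g, Lo/T/L/f, Lo/T/R/h, Lo/T/R/g, Lo/T/R/f} → row (6,1) (6,1)
That's 12 distinct rows out of 36 strategies.

12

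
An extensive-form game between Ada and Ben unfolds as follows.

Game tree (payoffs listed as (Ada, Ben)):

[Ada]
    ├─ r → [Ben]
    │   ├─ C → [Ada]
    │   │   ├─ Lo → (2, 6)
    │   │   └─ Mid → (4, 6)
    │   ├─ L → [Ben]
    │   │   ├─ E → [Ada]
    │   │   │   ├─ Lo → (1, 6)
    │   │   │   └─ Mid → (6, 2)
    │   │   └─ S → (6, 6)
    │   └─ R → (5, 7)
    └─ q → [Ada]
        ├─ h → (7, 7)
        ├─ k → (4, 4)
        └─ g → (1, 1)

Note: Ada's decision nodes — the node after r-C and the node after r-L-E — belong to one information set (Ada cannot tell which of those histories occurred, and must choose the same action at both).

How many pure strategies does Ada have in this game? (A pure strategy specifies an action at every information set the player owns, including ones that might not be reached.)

12

Ada owns the root with actions {r, q} — two choices.
Ada owns the node after q with actions {h, k, g} — three choices.
Ada owns the information set {r-C, r-L-E} with actions {Lo, Mid} — two choices.
A pure strategy fixes one action at each information set independently, so the count is the product 2 × 3 × 2 = 12.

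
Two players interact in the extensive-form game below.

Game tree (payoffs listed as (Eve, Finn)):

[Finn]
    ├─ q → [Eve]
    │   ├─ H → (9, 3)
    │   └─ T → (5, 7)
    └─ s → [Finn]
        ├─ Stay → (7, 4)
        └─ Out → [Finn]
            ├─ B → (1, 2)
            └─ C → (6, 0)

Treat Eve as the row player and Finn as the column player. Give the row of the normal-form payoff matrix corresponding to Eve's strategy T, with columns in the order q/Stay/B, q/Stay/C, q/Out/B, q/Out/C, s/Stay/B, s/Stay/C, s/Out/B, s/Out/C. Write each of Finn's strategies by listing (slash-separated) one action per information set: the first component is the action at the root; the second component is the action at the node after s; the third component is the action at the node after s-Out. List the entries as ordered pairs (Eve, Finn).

vs q/Stay/B: Finn plays q → Eve plays T at [q] → (5, 7)
vs q/Stay/C: Finn plays q → Eve plays T at [q] → (5, 7)
vs q/Out/B: Finn plays q → Eve plays T at [q] → (5, 7)
vs q/Out/C: Finn plays q → Eve plays T at [q] → (5, 7)
vs s/Stay/B: Finn plays s → Finn plays Stay at [s] → (7, 4)
vs s/Stay/C: Finn plays s → Finn plays Stay at [s] → (7, 4)
vs s/Out/B: Finn plays s → Finn plays Out at [s] → Finn plays B at [s-Out] → (1, 2)
vs s/Out/C: Finn plays s → Finn plays Out at [s] → Finn plays C at [s-Out] → (6, 0)

(5,7) (5,7) (5,7) (5,7) (7,4) (7,4) (1,2) (6,0)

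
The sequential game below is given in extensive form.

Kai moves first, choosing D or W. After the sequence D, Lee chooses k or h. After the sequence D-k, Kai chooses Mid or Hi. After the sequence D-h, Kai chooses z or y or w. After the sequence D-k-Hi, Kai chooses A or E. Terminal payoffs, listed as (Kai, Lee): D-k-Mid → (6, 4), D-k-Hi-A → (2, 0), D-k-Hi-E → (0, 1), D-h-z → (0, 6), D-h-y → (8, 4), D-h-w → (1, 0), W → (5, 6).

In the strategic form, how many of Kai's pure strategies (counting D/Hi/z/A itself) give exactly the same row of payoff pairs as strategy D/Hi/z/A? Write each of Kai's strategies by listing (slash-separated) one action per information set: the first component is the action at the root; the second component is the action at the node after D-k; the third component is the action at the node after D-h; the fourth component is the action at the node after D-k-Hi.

1

Row for D/Hi/z/A (columns k, h): (2,0) (0,6).
Every one of Kai's information sets is on the play path for some reply by Lee when Kai follows D/Hi/z/A.
Changing the action at any of them therefore changes at least one column, so only D/Hi/z/A itself gives this row.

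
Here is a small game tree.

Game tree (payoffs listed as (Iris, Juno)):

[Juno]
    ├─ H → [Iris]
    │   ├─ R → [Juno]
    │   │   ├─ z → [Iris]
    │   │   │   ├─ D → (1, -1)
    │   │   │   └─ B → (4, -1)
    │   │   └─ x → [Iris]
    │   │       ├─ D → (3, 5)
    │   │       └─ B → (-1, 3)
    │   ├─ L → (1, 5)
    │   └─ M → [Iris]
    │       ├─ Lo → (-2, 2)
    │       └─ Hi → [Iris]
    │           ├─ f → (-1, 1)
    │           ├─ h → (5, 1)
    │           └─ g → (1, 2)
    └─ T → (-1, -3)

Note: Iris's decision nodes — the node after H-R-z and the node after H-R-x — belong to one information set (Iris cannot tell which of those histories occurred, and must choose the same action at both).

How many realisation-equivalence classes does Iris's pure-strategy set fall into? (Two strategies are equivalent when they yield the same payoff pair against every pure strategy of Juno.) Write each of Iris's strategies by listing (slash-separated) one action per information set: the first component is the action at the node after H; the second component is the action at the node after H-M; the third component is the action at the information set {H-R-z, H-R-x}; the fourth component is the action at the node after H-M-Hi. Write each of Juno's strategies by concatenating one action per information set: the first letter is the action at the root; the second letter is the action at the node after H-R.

7

Iris has 36 pure strategies: R/Lo/D/f, R/Lo/D/h, R/Lo/D/g, R/Lo/B/f, R/Lo/B/h, R/Lo/B/g, R/Hi/D/f, R/Hi/D/h, R/Hi/D/g, R/Hi/B/f, R/Hi/B/h, R/Hi/B/g, L/Lo/D/f, L/Lo/D/h, L/Lo/D/g, L/Lo/B/f, L/Lo/B/h, L/Lo/B/g, L/Hi/D/f, L/Hi/D/h, L/Hi/D/g, L/Hi/B/f, L/Hi/B/h, L/Hi/B/g, M/Lo/D/f, M/Lo/D/h, M/Lo/D/g, M/Lo/B/f, M/Lo/B/h, M/Lo/B/g, M/Hi/D/f, M/Hi/D/h, M/Hi/D/g, M/Hi/B/f, M/Hi/B/h, M/Hi/B/g. Columns: Hz, Hx, Tz, Tx.
{R/Lo/D/f, R/Lo/D/h, R/Lo/D/g, R/Hi/D/f, R/Hi/D/h, R/Hi/D/g} → row (1,-1) (3,5) (-1,-3) (-1,-3)
{R/Lo/B/f, R/Lo/B/h, R/Lo/B/g, R/Hi/B/f, R/Hi/B/h, R/Hi/B/g} → row (4,-1) (-1,3) (-1,-3) (-1,-3)
{L/Lo/D/f, L/Lo/D/h, L/Lo/D/g, L/Lo/B/f, L/Lo/B/h, L/Lo/B/g, L/Hi/D/f, L/Hi/D/h, L/Hi/D/g, L/Hi/B/f, L/Hi/B/h, L/Hi/B/g} → row (1,5) (1,5) (-1,-3) (-1,-3)
{M/Lo/D/f, M/Lo/D/h, M/Lo/D/g, M/Lo/B/f, M/Lo/B/h, M/Lo/B/g} → row (-2,2) (-2,2) (-1,-3) (-1,-3)
{M/Hi/D/f, M/Hi/B/f} → row (-1,1) (-1,1) (-1,-3) (-1,-3)
{M/Hi/D/h, M/Hi/B/h} → row (5,1) (5,1) (-1,-3) (-1,-3)
{M/Hi/D/g, M/Hi/B/g} → row (1,2) (1,2) (-1,-3) (-1,-3)
That's 7 distinct rows out of 36 strategies.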